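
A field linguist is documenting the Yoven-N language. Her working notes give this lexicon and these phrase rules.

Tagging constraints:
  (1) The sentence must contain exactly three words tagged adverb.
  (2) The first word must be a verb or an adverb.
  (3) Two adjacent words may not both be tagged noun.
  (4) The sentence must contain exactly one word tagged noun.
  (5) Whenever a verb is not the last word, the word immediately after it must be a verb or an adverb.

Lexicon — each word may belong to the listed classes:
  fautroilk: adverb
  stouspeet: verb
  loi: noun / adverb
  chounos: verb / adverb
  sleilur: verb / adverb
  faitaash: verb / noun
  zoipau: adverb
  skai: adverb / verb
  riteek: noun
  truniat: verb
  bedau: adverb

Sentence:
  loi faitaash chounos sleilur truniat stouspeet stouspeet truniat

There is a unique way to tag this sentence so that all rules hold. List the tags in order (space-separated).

adverb noun adverb adverb verb verb verb verb

Candidates per position — 1:loi {noun,adverb}; 2:faitaash {verb,noun}; 3:chounos {verb,adverb}; 4:sleilur {verb,adverb}; 5:truniat {verb}; 6:stouspeet {verb}; 7:stouspeet {verb}; 8:truniat {verb}.
Position 1: tagging it noun would leave rule 1 unsatisfiable, so it must be adverb.
Position 2: tagging it verb would leave rule 4 unsatisfiable, so it must be noun.
Position 3: tagging it verb would leave rule 1 unsatisfiable, so it must be adverb.
Position 4: tagging it verb would leave rule 1 unsatisfiable, so it must be adverb.
The unique satisfying tagging is: adverb noun adverb adverb verb verb verb verb.
Rule-by-rule: rule 1 holds; rule 2 holds; rule 3 holds; rule 4 holds; rule 5 holds.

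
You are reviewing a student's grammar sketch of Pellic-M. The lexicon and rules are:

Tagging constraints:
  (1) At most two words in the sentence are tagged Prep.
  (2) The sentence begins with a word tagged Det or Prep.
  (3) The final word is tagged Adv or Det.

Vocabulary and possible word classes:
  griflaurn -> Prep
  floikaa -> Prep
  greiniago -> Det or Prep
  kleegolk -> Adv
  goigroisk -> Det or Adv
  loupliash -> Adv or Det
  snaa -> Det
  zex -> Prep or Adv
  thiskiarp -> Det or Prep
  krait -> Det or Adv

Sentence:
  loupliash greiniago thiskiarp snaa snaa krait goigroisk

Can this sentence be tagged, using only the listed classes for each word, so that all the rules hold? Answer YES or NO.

Candidates per position — 1:loupliash {Adv,Det}; 2:greiniago {Det,Prep}; 3:thiskiarp {Det,Prep}; 4:snaa {Det}; 5:snaa {Det}; 6:krait {Det,Adv}; 7:goigroisk {Det,Adv}.
One satisfying assignment: Det Prep Det Det Det Adv Det.
Check: rule 1 holds; rule 2 holds; rule 3 holds.

YES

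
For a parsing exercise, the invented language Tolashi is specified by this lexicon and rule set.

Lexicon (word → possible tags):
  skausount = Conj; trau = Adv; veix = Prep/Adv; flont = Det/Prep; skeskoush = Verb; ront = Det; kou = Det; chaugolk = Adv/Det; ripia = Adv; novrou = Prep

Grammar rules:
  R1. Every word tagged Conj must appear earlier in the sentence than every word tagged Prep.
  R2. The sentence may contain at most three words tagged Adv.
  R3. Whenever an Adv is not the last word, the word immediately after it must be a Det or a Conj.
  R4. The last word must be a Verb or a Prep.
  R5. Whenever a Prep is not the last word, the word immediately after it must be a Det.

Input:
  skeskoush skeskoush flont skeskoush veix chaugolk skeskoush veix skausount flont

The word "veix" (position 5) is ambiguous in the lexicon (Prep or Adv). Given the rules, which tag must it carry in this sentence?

Candidates per position — 1:skeskoush {Verb}; 2:skeskoush {Verb}; 3:flont {Det,Prep}; 4:skeskoush {Verb}; 5:veix {Prep,Adv}; 6:chaugolk {Adv,Det}; 7:skeskoush {Verb}; 8:veix {Prep,Adv}; 9:skausount {Conj}; 10:flont {Det,Prep}.
Position 3: Prep is ruled out by rule 1; that leaves Det.
Position 5: Prep is ruled out by rule 1; that leaves Adv.
Position 6: Adv is ruled out by rule 3; that leaves Det.
Position 8: Prep is ruled out by rule 1; that leaves Adv.
Position 10: Det is ruled out by rule 4; that leaves Prep.
So the tagging must be: Verb Verb Det Verb Adv Det Verb Adv Conj Prep.
Rule-by-rule: rule 1 satisfied; rule 2 satisfied; rule 3 satisfied; rule 4 satisfied; rule 5 satisfied.

Adv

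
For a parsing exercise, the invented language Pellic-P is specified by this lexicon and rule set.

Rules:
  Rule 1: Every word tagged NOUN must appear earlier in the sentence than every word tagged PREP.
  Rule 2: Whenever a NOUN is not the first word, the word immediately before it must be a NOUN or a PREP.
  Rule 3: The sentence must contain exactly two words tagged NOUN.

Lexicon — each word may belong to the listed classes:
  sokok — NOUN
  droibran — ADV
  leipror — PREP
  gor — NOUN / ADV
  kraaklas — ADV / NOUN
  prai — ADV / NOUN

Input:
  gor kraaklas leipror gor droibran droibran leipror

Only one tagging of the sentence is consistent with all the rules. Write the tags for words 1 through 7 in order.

Candidates per position — 1:gor {NOUN,ADV}; 2:kraaklas {ADV,NOUN}; 3:leipror {PREP}; 4:gor {NOUN,ADV}; 5:droibran {ADV}; 6:droibran {ADV}; 7:leipror {PREP}.
Position 4: NOUN is ruled out by rule 1; that leaves ADV.
Position 1: ADV is ruled out by rule 3; that leaves NOUN.
Position 2: ADV is ruled out by rule 3; that leaves NOUN.
The only consistent sequence is: NOUN NOUN PREP ADV ADV ADV PREP.
Rule-by-rule: rule 1 satisfied; rule 2 satisfied; rule 3 satisfied.

NOUN NOUN PREP ADV ADV ADV PREP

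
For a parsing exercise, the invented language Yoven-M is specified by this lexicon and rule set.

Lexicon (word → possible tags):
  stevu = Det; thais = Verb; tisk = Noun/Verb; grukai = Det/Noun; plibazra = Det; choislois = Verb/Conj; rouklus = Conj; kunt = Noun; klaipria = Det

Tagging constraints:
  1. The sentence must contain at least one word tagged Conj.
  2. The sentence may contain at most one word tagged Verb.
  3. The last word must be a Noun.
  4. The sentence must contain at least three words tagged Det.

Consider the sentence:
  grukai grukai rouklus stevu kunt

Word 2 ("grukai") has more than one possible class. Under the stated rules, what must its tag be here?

Det

Candidates per position — 1:grukai {Det,Noun}; 2:grukai {Det,Noun}; 3:rouklus {Conj}; 4:stevu {Det}; 5:kunt {Noun}.
If word 1 were Noun, no tagging could satisfy rule 4; so word 1 is Det.
If word 2 were Noun, no tagging could satisfy rule 4; so word 2 is Det.
So the tagging must be: Det Det Conj Det Noun.
Verifying each rule — rule 1 ✓; rule 2 ✓; rule 3 ✓; rule 4 ✓.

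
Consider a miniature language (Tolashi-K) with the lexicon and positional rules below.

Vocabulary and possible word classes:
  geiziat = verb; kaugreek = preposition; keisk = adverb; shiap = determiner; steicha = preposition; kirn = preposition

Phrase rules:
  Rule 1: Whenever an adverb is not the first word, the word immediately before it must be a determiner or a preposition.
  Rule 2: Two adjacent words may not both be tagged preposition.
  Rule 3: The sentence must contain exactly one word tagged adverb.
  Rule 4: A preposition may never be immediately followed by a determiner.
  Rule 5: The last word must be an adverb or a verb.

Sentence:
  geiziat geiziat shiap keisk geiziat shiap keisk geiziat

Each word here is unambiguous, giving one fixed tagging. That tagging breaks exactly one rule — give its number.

Fixed tagging: verb verb determiner adverb verb determiner adverb verb.
Checking each rule: R1 holds, R2 holds, R3 violated, R4 holds, R5 holds.
Only rule 3 fails.

3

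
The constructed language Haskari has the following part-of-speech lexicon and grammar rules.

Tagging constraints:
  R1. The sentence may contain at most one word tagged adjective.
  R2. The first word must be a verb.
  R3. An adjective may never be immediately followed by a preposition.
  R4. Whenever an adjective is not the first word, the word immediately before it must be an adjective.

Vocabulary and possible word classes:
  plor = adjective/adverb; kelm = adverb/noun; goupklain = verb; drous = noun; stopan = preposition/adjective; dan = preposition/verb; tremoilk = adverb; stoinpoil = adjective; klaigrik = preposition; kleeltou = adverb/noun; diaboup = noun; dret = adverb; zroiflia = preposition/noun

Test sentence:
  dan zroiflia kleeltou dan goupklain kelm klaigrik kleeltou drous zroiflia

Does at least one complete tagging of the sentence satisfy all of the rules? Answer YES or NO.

Candidates per position — 1:dan {preposition,verb}; 2:zroiflia {preposition,noun}; 3:kleeltou {adverb,noun}; 4:dan {preposition,verb}; 5:goupklain {verb}; 6:kelm {adverb,noun}; 7:klaigrik {preposition}; 8:kleeltou {adverb,noun}; 9:drous {noun}; 10:zroiflia {preposition,noun}.
One satisfying assignment: verb noun adverb preposition verb adverb preposition noun noun noun.
Check: rule 1 ok; rule 2 ok; rule 3 ok; rule 4 ok.

YES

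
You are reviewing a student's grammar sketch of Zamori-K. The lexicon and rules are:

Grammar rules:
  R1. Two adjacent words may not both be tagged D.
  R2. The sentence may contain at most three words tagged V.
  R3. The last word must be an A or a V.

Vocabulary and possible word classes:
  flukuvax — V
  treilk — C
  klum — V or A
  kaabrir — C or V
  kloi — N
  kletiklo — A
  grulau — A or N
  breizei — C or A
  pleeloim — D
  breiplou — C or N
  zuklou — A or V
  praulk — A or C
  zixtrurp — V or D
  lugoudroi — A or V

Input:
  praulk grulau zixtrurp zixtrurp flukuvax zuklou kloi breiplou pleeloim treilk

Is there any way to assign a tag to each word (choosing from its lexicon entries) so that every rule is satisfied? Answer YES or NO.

NO

Candidates per position — 1:praulk {A,C}; 2:grulau {A,N}; 3:zixtrurp {V,D}; 4:zixtrurp {V,D}; 5:flukuvax {V}; 6:zuklou {A,V}; 7:kloi {N}; 8:breiplou {C,N}; 9:pleeloim {D}; 10:treilk {C}.
Rule 3 cannot be satisfied by any choice of tags from the lexicon.
So there is no consistent tagging.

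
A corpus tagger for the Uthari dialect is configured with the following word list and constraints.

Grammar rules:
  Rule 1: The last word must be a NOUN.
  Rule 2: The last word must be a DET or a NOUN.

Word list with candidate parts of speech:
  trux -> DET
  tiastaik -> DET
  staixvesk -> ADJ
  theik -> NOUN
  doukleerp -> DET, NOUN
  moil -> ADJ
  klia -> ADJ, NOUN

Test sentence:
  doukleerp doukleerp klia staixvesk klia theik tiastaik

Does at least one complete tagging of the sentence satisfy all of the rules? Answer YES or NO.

Candidates per position — 1:doukleerp {DET,NOUN}; 2:doukleerp {DET,NOUN}; 3:klia {ADJ,NOUN}; 4:staixvesk {ADJ}; 5:klia {ADJ,NOUN}; 6:theik {NOUN}; 7:tiastaik {DET}.
Rule 1 cannot be satisfied by any choice of tags from the lexicon.
So there is no consistent tagging.

NO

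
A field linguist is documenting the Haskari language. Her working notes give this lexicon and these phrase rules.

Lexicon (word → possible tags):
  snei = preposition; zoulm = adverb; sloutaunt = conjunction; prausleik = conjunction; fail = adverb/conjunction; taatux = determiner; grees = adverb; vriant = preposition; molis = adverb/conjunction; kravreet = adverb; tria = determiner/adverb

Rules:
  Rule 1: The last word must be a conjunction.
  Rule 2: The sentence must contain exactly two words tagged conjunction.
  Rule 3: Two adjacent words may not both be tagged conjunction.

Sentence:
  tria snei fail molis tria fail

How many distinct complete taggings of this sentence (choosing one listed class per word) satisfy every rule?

Candidates per position — 1:tria {determiner,adverb}; 2:snei {preposition}; 3:fail {adverb,conjunction}; 4:molis {adverb,conjunction}; 5:tria {determiner,adverb}; 6:fail {adverb,conjunction}.
There are 32 candidate sequences in total.
Checking each against the rules leaves 8 sequences.
Count = 8.

8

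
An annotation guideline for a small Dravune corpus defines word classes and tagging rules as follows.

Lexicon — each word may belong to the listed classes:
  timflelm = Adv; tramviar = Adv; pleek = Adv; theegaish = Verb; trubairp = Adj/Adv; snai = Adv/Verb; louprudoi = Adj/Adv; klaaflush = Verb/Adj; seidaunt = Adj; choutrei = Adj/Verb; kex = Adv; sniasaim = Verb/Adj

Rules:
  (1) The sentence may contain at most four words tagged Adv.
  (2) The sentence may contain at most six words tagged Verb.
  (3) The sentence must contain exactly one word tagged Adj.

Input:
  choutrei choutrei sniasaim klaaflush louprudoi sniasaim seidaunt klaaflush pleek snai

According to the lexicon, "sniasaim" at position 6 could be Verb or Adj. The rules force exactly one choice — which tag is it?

Candidates per position — 1:choutrei {Adj,Verb}; 2:choutrei {Adj,Verb}; 3:sniasaim {Verb,Adj}; 4:klaaflush {Verb,Adj}; 5:louprudoi {Adj,Adv}; 6:sniasaim {Verb,Adj}; 7:seidaunt {Adj}; 8:klaaflush {Verb,Adj}; 9:pleek {Adv}; 10:snai {Adv,Verb}.
Position 1: Adj is ruled out by rule 3; that leaves Verb.
Position 2: Adj is ruled out by rule 3; that leaves Verb.
Position 3: Adj is ruled out by rule 3; that leaves Verb.
Position 4: Adj is ruled out by rule 3; that leaves Verb.
Position 5: Adj is ruled out by rule 3; that leaves Adv.
Position 6: Adj is ruled out by rule 3; that leaves Verb.
Position 8: Adj is ruled out by rule 3; that leaves Verb.
Position 10: Verb is ruled out by rule 2; that leaves Adv.
The unique satisfying tagging is: Verb Verb Verb Verb Adv Verb Adj Verb Adv Adv.
Rule-by-rule: rule 1 holds; rule 2 holds; rule 3 holds.

Verb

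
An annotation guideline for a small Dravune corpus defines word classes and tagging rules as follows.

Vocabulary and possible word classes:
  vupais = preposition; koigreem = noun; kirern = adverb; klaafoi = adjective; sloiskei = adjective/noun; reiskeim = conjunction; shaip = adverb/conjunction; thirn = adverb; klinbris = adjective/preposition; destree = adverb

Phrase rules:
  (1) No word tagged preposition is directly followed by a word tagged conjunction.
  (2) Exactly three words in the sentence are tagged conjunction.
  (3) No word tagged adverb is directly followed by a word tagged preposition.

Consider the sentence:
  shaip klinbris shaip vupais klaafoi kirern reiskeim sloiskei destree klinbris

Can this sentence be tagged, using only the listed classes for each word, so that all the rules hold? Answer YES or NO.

Candidates per position — 1:shaip {adverb,conjunction}; 2:klinbris {adjective,preposition}; 3:shaip {adverb,conjunction}; 4:vupais {preposition}; 5:klaafoi {adjective}; 6:kirern {adverb}; 7:reiskeim {conjunction}; 8:sloiskei {adjective,noun}; 9:destree {adverb}; 10:klinbris {adjective,preposition}.
One satisfying assignment: conjunction adjective conjunction preposition adjective adverb conjunction adjective adverb adjective.
Rule-by-rule: rule 1 ✓; rule 2 ✓; rule 3 ✓.

YES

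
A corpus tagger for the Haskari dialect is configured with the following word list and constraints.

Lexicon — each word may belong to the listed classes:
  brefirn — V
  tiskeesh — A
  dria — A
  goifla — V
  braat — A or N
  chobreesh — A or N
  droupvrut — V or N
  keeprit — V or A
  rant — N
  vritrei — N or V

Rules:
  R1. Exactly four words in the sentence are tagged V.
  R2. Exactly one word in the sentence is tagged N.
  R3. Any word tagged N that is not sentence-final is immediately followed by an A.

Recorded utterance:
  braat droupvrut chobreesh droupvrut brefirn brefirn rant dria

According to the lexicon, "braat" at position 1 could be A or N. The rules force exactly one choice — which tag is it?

A

Candidates per position — 1:braat {A,N}; 2:droupvrut {V,N}; 3:chobreesh {A,N}; 4:droupvrut {V,N}; 5:brefirn {V}; 6:brefirn {V}; 7:rant {N}; 8:dria {A}.
Position 1: tagging it N would leave rule 2 unsatisfiable, so it must be A.
Position 2: tagging it N would leave rule 1 unsatisfiable, so it must be V.
Position 3: tagging it N would leave rule 2 unsatisfiable, so it must be A.
Position 4: tagging it N would leave rule 1 unsatisfiable, so it must be V.
That leaves exactly one tagging: A V A V V V N A.
Verifying each rule — rule 1 holds; rule 2 holds; rule 3 holds.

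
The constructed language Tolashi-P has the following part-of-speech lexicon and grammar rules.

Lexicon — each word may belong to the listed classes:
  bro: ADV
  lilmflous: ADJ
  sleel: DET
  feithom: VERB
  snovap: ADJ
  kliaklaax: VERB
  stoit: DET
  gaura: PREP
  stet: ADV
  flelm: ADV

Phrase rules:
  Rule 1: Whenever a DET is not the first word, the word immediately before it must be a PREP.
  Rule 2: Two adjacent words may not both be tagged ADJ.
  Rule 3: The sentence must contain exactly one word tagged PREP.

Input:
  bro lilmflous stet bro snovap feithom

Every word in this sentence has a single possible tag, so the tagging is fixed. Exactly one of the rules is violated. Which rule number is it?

Fixed tagging: ADV ADJ ADV ADV ADJ VERB.
Applying the rules: R1 ok, R2 ok, R3 fails.
Only rule 3 fails.

3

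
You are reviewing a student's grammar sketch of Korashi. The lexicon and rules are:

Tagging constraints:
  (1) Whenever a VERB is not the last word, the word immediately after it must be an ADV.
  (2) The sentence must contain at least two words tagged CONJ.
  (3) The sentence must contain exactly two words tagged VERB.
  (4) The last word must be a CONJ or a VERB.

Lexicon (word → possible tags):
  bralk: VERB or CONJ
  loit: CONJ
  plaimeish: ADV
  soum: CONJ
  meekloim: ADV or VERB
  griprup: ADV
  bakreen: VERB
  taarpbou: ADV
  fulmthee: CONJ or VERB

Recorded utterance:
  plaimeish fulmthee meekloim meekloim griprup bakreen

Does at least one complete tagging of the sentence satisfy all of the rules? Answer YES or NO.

NO

Candidates per position — 1:plaimeish {ADV}; 2:fulmthee {CONJ,VERB}; 3:meekloim {ADV,VERB}; 4:meekloim {ADV,VERB}; 5:griprup {ADV}; 6:bakreen {VERB}.
Rule 2 cannot be satisfied by any choice of tags from the lexicon.
So there is no consistent tagging.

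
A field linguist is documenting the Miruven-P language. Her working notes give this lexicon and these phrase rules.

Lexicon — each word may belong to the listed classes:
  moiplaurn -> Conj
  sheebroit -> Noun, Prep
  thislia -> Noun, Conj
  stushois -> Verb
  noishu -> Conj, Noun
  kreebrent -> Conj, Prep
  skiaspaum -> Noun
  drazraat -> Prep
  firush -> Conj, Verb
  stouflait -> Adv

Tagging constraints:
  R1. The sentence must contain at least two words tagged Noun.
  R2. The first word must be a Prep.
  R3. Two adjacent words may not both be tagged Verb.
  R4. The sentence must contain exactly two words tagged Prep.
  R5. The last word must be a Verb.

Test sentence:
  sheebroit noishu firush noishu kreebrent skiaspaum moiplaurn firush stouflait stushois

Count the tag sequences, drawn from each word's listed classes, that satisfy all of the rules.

12

Candidates per position — 1:sheebroit {Noun,Prep}; 2:noishu {Conj,Noun}; 3:firush {Conj,Verb}; 4:noishu {Conj,Noun}; 5:kreebrent {Conj,Prep}; 6:skiaspaum {Noun}; 7:moiplaurn {Conj}; 8:firush {Conj,Verb}; 9:stouflait {Adv}; 10:stushois {Verb}.
There are 64 candidate sequences in total.
Checking each against the rules leaves 12 sequences.
Count = 12.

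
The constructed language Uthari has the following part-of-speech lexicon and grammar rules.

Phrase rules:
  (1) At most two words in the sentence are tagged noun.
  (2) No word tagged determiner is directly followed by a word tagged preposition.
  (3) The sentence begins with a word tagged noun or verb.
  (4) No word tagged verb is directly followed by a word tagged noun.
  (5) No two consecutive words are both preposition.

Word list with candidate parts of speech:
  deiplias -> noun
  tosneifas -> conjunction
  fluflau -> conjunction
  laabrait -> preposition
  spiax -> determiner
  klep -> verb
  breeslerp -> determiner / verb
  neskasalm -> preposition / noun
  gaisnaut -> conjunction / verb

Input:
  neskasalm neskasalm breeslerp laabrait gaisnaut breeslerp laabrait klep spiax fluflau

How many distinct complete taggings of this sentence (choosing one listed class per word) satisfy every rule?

4

Candidates per position — 1:neskasalm {preposition,noun}; 2:neskasalm {preposition,noun}; 3:breeslerp {determiner,verb}; 4:laabrait {preposition}; 5:gaisnaut {conjunction,verb}; 6:breeslerp {determiner,verb}; 7:laabrait {preposition}; 8:klep {verb}; 9:spiax {determiner}; 10:fluflau {conjunction}.
There are 32 candidate sequences in total.
The sequences that satisfy every rule: noun preposition verb preposition conjunction verb preposition verb determiner conjunction; noun preposition verb preposition verb verb preposition verb determiner conjunction; noun noun verb preposition conjunction verb preposition verb determiner conjunction; noun noun verb preposition verb verb preposition verb determiner conjunction.
Count = 4.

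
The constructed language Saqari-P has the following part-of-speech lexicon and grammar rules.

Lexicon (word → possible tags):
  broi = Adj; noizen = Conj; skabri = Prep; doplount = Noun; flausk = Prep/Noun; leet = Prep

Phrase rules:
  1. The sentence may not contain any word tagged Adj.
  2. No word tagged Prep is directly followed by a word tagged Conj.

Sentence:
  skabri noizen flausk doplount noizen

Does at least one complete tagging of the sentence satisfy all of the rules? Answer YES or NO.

Candidates per position — 1:skabri {Prep}; 2:noizen {Conj}; 3:flausk {Prep,Noun}; 4:doplount {Noun}; 5:noizen {Conj}.
Rule 2 cannot be satisfied by any choice of tags from the lexicon.
So there is no consistent tagging.

NO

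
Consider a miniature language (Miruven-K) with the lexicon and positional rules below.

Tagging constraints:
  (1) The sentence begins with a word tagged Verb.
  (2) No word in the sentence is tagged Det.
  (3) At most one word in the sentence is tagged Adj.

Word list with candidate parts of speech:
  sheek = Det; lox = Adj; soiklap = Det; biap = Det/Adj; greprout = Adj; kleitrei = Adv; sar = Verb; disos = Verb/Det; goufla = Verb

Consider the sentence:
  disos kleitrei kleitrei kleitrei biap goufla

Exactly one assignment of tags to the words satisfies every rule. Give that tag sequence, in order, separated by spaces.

Candidates per position — 1:disos {Verb,Det}; 2:kleitrei {Adv}; 3:kleitrei {Adv}; 4:kleitrei {Adv}; 5:biap {Det,Adj}; 6:goufla {Verb}.
If word 1 were Det, no tagging could satisfy rule 1; so word 1 is Verb.
If word 5 were Det, no tagging could satisfy rule 2; so word 5 is Adj.
That leaves exactly one tagging: Verb Adv Adv Adv Adj Verb.
Verifying each rule — rule 1 ✓; rule 2 ✓; rule 3 ✓.

Verb Adv Adv Adv Adj Verb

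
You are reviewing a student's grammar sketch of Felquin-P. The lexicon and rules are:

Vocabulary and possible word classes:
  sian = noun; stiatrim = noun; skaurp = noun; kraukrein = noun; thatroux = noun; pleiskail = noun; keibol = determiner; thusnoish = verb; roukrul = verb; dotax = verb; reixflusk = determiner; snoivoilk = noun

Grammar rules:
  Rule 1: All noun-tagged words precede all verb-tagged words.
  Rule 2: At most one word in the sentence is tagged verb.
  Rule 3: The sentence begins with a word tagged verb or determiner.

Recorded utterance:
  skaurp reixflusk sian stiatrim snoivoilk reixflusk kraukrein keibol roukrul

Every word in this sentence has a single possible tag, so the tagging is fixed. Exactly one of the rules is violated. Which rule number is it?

Fixed tagging: noun determiner noun noun noun determiner noun determiner verb.
Applying the rules: R1 ✓, R2 ✓, R3 ✗.
Only rule 3 fails.

3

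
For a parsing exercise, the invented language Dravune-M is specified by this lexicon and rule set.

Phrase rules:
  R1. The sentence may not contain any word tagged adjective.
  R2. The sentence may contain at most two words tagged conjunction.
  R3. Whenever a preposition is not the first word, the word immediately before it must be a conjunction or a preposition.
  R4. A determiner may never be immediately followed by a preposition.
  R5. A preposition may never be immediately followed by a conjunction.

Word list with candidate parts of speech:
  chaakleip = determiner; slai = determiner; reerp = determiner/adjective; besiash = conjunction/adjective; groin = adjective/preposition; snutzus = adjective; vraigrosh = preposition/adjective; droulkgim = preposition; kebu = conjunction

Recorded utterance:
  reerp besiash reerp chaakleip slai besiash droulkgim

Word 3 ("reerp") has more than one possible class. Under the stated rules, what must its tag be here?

determiner

Candidates per position — 1:reerp {determiner,adjective}; 2:besiash {conjunction,adjective}; 3:reerp {determiner,adjective}; 4:chaakleip {determiner}; 5:slai {determiner}; 6:besiash {conjunction,adjective}; 7:droulkgim {preposition}.
Position 1: adjective is ruled out by rule 1; that leaves determiner.
Position 2: adjective is ruled out by rule 1; that leaves conjunction.
Position 3: adjective is ruled out by rule 1; that leaves determiner.
Position 6: adjective is ruled out by rule 1; that leaves conjunction.
The only consistent sequence is: determiner conjunction determiner determiner determiner conjunction preposition.
Rule-by-rule: rule 1 ok; rule 2 ok; rule 3 ok; rule 4 ok; rule 5 ok.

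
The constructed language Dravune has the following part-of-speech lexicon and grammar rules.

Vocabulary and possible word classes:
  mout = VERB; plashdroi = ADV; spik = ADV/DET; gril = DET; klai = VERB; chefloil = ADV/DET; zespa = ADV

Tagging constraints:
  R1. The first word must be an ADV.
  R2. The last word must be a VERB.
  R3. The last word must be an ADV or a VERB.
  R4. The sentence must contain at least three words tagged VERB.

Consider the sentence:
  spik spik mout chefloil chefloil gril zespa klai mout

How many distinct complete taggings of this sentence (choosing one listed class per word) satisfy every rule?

Candidates per position — 1:spik {ADV,DET}; 2:spik {ADV,DET}; 3:mout {VERB}; 4:chefloil {ADV,DET}; 5:chefloil {ADV,DET}; 6:gril {DET}; 7:zespa {ADV}; 8:klai {VERB}; 9:mout {VERB}.
There are 16 candidate sequences in total.
Checking each against the rules leaves 8 sequences.
Count = 8.

8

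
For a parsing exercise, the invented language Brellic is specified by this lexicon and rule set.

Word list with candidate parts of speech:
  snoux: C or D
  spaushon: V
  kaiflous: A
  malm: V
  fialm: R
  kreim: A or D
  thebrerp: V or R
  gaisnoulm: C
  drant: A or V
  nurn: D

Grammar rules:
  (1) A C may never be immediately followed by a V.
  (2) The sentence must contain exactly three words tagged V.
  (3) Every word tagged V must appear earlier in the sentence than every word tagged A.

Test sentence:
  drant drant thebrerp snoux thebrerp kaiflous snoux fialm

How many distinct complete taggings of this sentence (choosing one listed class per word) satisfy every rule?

Candidates per position — 1:drant {A,V}; 2:drant {A,V}; 3:thebrerp {V,R}; 4:snoux {C,D}; 5:thebrerp {V,R}; 6:kaiflous {A}; 7:snoux {C,D}; 8:fialm {R}.
There are 64 candidate sequences in total.
Checking each against the rules leaves 6 sequences.
Count = 6.

6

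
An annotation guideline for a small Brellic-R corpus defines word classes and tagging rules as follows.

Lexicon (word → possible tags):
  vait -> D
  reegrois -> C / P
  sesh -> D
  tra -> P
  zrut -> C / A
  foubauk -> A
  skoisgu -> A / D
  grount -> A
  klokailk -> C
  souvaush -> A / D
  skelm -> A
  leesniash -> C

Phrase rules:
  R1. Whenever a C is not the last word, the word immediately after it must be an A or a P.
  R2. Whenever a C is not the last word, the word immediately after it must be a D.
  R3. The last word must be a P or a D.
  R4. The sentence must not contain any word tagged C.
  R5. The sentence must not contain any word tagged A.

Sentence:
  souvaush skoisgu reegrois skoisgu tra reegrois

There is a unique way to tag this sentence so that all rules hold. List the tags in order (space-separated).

Candidates per position — 1:souvaush {A,D}; 2:skoisgu {A,D}; 3:reegrois {C,P}; 4:skoisgu {A,D}; 5:tra {P}; 6:reegrois {C,P}.
Position 1: A is ruled out by rule 5; that leaves D.
Position 2: A is ruled out by rule 5; that leaves D.
Position 3: C is ruled out by rule 4; that leaves P.
Position 4: A is ruled out by rule 5; that leaves D.
Position 6: C is ruled out by rule 3; that leaves P.
That leaves exactly one tagging: D D P D P P.
Verifying each rule — rule 1 ok; rule 2 ok; rule 3 ok; rule 4 ok; rule 5 ok.

D D P D P P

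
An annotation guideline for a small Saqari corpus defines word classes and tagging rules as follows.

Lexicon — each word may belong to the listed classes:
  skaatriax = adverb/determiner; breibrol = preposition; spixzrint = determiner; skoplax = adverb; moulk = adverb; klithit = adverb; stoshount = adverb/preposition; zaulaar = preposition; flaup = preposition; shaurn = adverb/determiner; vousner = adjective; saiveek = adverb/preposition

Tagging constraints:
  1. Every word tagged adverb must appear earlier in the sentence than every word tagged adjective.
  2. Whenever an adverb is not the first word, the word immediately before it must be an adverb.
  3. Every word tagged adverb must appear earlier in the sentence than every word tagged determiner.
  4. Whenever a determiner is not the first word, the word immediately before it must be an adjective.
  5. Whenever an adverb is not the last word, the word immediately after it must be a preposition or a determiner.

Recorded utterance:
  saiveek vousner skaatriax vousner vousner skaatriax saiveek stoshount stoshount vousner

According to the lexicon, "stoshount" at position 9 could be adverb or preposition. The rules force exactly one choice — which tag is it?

preposition

Candidates per position — 1:saiveek {adverb,preposition}; 2:vousner {adjective}; 3:skaatriax {adverb,determiner}; 4:vousner {adjective}; 5:vousner {adjective}; 6:skaatriax {adverb,determiner}; 7:saiveek {adverb,preposition}; 8:stoshount {adverb,preposition}; 9:stoshount {adverb,preposition}; 10:vousner {adjective}.
If word 1 were adverb, no tagging could satisfy rule 5; so word 1 is preposition.
If word 3 were adverb, no tagging could satisfy rule 1; so word 3 is determiner.
If word 6 were adverb, no tagging could satisfy rule 1; so word 6 is determiner.
If word 7 were adverb, no tagging could satisfy rule 1; so word 7 is preposition.
If word 8 were adverb, no tagging could satisfy rule 1; so word 8 is preposition.
If word 9 were adverb, no tagging could satisfy rule 1; so word 9 is preposition.
So the tagging must be: preposition adjective determiner adjective adjective determiner preposition preposition preposition adjective.
Checking: rule 1 ok; rule 2 ok; rule 3 ok; rule 4 ok; rule 5 ok.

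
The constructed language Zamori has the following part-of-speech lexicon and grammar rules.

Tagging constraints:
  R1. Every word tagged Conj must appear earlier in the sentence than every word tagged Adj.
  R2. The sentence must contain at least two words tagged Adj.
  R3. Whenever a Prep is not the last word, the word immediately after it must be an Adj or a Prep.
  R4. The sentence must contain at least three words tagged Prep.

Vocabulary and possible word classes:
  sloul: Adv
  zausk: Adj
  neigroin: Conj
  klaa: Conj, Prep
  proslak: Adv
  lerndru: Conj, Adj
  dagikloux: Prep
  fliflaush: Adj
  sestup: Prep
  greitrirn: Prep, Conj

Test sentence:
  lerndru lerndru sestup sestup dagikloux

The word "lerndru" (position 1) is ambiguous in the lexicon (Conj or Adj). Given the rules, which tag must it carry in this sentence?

Candidates per position — 1:lerndru {Conj,Adj}; 2:lerndru {Conj,Adj}; 3:sestup {Prep}; 4:sestup {Prep}; 5:dagikloux {Prep}.
Position 1: tagging it Conj would leave rule 2 unsatisfiable, so it must be Adj.
Position 2: tagging it Conj would leave rule 1 unsatisfiable, so it must be Adj.
The only consistent sequence is: Adj Adj Prep Prep Prep.
Rule-by-rule: rule 1 holds; rule 2 holds; rule 3 holds; rule 4 holds.

Adj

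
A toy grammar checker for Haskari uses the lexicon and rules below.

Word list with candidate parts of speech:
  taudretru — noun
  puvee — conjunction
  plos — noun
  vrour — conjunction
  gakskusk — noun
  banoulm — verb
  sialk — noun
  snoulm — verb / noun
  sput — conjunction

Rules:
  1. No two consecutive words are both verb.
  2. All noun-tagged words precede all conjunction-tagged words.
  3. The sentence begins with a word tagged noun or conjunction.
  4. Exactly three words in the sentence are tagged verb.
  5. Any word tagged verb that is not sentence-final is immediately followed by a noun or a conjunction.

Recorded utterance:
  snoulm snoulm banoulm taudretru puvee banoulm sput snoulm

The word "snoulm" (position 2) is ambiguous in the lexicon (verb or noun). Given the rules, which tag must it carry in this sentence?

Candidates per position — 1:snoulm {verb,noun}; 2:snoulm {verb,noun}; 3:banoulm {verb}; 4:taudretru {noun}; 5:puvee {conjunction}; 6:banoulm {verb}; 7:sput {conjunction}; 8:snoulm {verb,noun}.
At position 1, choosing verb makes rule 3 impossible to satisfy; hence noun.
At position 2, choosing verb makes rule 1 impossible to satisfy; hence noun.
At position 8, choosing noun makes rule 2 impossible to satisfy; hence verb.
The unique satisfying tagging is: noun noun verb noun conjunction verb conjunction verb.
Verifying each rule — rule 1 holds; rule 2 holds; rule 3 holds; rule 4 holds; rule 5 holds.

noun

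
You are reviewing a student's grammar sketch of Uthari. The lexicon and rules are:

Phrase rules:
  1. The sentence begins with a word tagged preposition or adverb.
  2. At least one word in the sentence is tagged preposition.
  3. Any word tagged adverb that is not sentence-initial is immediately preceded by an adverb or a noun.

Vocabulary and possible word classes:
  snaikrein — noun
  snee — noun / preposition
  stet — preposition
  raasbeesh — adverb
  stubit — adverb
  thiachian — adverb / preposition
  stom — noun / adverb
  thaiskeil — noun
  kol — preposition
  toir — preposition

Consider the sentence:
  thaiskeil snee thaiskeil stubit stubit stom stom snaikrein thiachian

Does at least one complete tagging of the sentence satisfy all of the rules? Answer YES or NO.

Candidates per position — 1:thaiskeil {noun}; 2:snee {noun,preposition}; 3:thaiskeil {noun}; 4:stubit {adverb}; 5:stubit {adverb}; 6:stom {noun,adverb}; 7:stom {noun,adverb}; 8:snaikrein {noun}; 9:thiachian {adverb,preposition}.
Rule 1 cannot be satisfied by any choice of tags from the lexicon.
So there is no consistent tagging.

NO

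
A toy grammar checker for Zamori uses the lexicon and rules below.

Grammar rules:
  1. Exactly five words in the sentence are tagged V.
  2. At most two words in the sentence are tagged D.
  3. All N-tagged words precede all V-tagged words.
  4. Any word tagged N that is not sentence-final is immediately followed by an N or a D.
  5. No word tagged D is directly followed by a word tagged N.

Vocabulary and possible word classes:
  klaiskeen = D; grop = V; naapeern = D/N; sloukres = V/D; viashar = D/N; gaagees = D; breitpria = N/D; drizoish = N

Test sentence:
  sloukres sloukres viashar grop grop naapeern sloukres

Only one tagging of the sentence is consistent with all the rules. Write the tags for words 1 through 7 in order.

V V D V V D V

Candidates per position — 1:sloukres {V,D}; 2:sloukres {V,D}; 3:viashar {D,N}; 4:grop {V}; 5:grop {V}; 6:naapeern {D,N}; 7:sloukres {V,D}.
If word 1 were D, no tagging could satisfy rule 1; so word 1 is V.
If word 2 were D, no tagging could satisfy rule 1; so word 2 is V.
If word 3 were N, no tagging could satisfy rule 3; so word 3 is D.
If word 6 were N, no tagging could satisfy rule 3; so word 6 is D.
If word 7 were D, no tagging could satisfy rule 1; so word 7 is V.
The unique satisfying tagging is: V V D V V D V.
Rule-by-rule: rule 1 holds; rule 2 holds; rule 3 holds; rule 4 holds; rule 5 holds.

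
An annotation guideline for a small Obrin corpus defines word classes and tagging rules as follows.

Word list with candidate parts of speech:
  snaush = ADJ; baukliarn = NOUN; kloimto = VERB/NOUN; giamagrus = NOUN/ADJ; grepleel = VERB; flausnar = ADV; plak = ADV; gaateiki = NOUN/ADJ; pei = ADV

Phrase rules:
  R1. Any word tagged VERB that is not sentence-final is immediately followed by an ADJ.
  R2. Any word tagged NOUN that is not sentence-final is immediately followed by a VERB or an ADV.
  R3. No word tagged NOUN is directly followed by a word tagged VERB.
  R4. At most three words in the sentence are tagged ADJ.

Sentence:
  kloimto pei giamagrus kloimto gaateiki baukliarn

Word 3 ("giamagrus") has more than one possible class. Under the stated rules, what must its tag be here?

Candidates per position — 1:kloimto {VERB,NOUN}; 2:pei {ADV}; 3:giamagrus {NOUN,ADJ}; 4:kloimto {VERB,NOUN}; 5:gaateiki {NOUN,ADJ}; 6:baukliarn {NOUN}.
Word 1 cannot be VERB — rule 1 would then fail for every completion. It is NOUN.
Word 4 cannot be NOUN — rule 2 would then fail for every completion. It is VERB.
Word 5 cannot be NOUN — rule 1 would then fail for every completion. It is ADJ.
Word 3 cannot be NOUN — rule 3 would then fail for every completion. It is ADJ.
So the tagging must be: NOUN ADV ADJ VERB ADJ NOUN.
Rule-by-rule: rule 1 ok; rule 2 ok; rule 3 ok; rule 4 ok.

ADJ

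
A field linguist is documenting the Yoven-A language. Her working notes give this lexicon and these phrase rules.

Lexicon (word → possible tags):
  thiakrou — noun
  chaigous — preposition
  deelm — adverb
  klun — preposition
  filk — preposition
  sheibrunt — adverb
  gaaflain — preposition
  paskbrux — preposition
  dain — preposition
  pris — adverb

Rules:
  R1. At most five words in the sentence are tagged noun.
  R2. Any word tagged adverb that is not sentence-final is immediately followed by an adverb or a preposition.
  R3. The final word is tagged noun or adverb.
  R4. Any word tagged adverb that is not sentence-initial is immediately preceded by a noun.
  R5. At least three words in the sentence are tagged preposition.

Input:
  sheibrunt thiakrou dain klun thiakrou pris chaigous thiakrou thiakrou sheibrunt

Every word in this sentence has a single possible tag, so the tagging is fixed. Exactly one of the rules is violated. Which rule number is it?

2

Fixed tagging: adverb noun preposition preposition noun adverb preposition noun noun adverb.
Checking each rule: R1 holds, R2 violated, R3 holds, R4 holds, R5 holds.
Only rule 2 fails.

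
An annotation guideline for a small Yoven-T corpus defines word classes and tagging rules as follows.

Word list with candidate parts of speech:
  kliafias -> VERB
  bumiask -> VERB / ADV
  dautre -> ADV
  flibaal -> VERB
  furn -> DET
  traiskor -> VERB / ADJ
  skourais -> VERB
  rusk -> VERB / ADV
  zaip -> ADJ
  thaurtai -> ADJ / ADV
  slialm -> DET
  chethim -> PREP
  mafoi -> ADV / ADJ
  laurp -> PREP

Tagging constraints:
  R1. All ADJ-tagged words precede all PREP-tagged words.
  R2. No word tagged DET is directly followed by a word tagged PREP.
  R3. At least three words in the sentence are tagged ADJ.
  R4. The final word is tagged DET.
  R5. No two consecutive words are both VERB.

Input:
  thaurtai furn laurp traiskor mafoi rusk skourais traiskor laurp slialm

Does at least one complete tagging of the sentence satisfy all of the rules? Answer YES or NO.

Candidates per position — 1:thaurtai {ADJ,ADV}; 2:furn {DET}; 3:laurp {PREP}; 4:traiskor {VERB,ADJ}; 5:mafoi {ADV,ADJ}; 6:rusk {VERB,ADV}; 7:skourais {VERB}; 8:traiskor {VERB,ADJ}; 9:laurp {PREP}; 10:slialm {DET}.
Rule 2 cannot be satisfied by any choice of tags from the lexicon.
So there is no consistent tagging.

NO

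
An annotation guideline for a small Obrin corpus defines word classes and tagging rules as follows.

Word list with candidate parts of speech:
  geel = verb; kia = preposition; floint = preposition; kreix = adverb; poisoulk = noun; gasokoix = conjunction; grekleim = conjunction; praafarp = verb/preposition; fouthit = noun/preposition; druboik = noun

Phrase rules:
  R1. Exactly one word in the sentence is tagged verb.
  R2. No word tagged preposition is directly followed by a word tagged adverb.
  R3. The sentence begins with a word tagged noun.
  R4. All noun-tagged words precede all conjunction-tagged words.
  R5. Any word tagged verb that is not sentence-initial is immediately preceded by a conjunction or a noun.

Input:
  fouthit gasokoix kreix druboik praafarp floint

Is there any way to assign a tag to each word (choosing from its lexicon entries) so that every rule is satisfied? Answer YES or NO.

Candidates per position — 1:fouthit {noun,preposition}; 2:gasokoix {conjunction}; 3:kreix {adverb}; 4:druboik {noun}; 5:praafarp {verb,preposition}; 6:floint {preposition}.
Rule 4 cannot be satisfied by any choice of tags from the lexicon.
So there is no consistent tagging.

NO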